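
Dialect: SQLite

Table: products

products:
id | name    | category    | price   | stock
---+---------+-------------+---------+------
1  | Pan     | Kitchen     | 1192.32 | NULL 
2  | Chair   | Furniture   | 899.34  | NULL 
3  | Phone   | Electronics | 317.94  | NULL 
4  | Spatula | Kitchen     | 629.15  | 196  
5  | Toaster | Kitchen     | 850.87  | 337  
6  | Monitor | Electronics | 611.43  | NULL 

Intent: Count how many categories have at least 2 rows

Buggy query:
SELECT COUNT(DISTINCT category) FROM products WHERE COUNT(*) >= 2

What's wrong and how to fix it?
Bug: WHERE filters individual rows, not groups, so a group-level COUNT is invalid there

Fix: Use a subquery that GROUPs and filters with HAVING, then count its rows

Corrected query:
SELECT COUNT(*) FROM (SELECT category FROM products GROUP BY category HAVING COUNT(*) >= 2)

Result:
COUNT(*)
--------
2       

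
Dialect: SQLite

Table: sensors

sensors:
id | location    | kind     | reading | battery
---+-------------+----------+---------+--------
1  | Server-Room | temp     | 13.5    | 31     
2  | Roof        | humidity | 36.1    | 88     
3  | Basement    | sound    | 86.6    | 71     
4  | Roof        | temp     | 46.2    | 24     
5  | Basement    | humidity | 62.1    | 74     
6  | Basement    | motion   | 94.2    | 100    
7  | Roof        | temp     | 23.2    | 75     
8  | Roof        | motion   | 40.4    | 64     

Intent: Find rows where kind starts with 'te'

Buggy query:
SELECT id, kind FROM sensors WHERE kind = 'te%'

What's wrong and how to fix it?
Bug: '=' compares the literal string including the % character; pattern matching needs LIKE

Fix: Use LIKE for wildcard pattern matching

Corrected query:
SELECT id, kind FROM sensors WHERE kind LIKE 'te%'

Result:
id | kind
---+-----
1  | temp
4  | temp
7  | temp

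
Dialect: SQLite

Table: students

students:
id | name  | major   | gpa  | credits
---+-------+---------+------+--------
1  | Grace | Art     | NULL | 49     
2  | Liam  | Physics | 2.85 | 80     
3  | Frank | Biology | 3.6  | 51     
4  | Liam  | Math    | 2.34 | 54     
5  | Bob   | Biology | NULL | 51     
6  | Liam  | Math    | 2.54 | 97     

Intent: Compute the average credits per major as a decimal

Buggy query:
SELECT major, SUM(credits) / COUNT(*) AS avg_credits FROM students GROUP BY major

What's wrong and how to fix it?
Bug: SUM(credits) and COUNT(*) are both integers; the division truncates the fractional part

Fix: Cast one side to REAL so the division keeps the fractional part

Corrected query:
SELECT major, SUM(credits) * 1.0 / COUNT(*) AS avg_credits FROM students GROUP BY major

Result:
major   | avg_credits
--------+------------
Art     | 49         
Biology | 51         
Math    | 75.5       
Physics | 80         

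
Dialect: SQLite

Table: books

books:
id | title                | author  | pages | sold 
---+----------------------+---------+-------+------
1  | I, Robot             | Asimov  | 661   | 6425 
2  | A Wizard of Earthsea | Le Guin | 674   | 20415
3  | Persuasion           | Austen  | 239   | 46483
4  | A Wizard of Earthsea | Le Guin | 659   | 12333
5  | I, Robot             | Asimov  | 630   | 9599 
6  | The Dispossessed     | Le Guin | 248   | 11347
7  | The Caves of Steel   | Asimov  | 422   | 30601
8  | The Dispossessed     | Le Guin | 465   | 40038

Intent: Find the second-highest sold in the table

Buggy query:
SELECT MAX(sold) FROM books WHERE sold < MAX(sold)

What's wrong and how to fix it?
Bug: The inner MAX is an aggregate inside WHERE, which is not allowed

Fix: Compute the overall MAX in a subquery, then take MAX of rows below it

Corrected query:
SELECT MAX(sold) FROM books WHERE sold < (SELECT MAX(sold) FROM books)

Result:
MAX(sold)
---------
40038    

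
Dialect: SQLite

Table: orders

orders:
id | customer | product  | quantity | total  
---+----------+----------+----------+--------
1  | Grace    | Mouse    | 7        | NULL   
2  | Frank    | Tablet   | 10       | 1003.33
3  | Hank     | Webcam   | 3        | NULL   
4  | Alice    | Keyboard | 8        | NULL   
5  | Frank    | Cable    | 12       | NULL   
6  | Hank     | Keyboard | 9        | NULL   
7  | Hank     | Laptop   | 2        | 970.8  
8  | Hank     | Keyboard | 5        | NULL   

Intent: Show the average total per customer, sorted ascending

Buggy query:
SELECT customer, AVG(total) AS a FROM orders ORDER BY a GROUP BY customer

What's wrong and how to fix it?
Bug: GROUP BY must precede ORDER BY

Fix: Move ORDER BY to the end, after GROUP BY

Corrected query:
SELECT customer, AVG(total) AS a FROM orders GROUP BY customer ORDER BY a

Result:
customer | a      
---------+--------
Alice    | NULL   
Grace    | NULL   
Hank     | 970.8  
Frank    | 1003.33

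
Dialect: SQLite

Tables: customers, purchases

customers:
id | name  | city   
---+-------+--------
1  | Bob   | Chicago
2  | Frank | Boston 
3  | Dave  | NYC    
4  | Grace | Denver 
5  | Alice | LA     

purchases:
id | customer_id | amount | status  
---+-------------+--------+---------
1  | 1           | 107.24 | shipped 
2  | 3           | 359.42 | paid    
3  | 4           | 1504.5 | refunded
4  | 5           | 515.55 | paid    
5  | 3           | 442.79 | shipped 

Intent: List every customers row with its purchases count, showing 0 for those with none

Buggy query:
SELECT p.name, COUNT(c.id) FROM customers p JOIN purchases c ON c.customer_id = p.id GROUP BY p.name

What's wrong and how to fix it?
Bug: INNER JOIN drops customers rows that have no matching purchases rows

Fix: Use LEFT JOIN so parents without children still appear (COUNT(c.id) gives 0)

Corrected query:
SELECT p.name, COUNT(c.id) FROM customers p LEFT JOIN purchases c ON c.customer_id = p.id GROUP BY p.name

Result:
name  | COUNT(c.id)
------+------------
Alice | 1          
Bob   | 1          
Dave  | 2          
Frank | 0          
Grace | 1          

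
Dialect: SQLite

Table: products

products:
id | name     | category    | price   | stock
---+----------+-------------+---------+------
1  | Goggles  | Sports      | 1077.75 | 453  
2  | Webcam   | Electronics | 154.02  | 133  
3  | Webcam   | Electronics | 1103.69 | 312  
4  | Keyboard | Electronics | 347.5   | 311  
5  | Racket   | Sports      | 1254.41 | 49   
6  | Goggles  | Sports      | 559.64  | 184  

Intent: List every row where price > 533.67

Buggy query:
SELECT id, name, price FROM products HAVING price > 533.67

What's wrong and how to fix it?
Bug: HAVING filters the output of aggregation, but this query has no GROUP BY and no aggregate functions, so SQLite rejects it (HAVING clause on a non-aggregate query); the condition here is per row

Fix: Replace HAVING with WHERE since the condition applies to individual rows

Corrected query:
SELECT id, name, price FROM products WHERE price > 533.67

Result:
id | name    | price  
---+---------+--------
1  | Goggles | 1077.75
3  | Webcam  | 1103.69
5  | Racket  | 1254.41
6  | Goggles | 559.64 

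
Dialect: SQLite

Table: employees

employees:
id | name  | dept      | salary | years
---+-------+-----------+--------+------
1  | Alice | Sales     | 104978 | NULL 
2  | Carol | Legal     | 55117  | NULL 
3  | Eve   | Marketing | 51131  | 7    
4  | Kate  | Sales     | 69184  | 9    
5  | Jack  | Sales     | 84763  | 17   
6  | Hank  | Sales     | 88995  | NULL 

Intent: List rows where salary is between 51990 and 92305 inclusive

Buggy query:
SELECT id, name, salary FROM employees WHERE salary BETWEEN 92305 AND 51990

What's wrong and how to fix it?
Bug: BETWEEN expects the lower bound first; with 92305 AND 51990 the range is empty

Fix: Swap the bounds so the smaller value comes first

Corrected query:
SELECT id, name, salary FROM employees WHERE salary BETWEEN 51990 AND 92305

Result:
id | name  | salary
---+-------+-------
2  | Carol | 55117 
4  | Kate  | 69184 
5  | Jack  | 84763 
6  | Hank  | 88995 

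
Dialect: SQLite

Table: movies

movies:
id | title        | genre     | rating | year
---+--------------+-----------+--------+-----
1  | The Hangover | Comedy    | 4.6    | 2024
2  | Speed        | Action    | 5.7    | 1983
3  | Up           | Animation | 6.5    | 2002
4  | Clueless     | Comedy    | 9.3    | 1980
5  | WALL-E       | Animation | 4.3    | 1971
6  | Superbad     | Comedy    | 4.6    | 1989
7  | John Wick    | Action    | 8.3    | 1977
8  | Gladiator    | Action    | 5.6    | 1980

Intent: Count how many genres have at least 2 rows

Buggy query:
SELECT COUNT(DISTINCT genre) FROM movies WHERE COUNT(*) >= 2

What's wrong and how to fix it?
Bug: COUNT(*) cannot appear in WHERE; the per-group count doesn't exist yet

Fix: Group first with HAVING COUNT(*) >= 2, then COUNT the resulting groups

Corrected query:
SELECT COUNT(*) FROM (SELECT genre FROM movies GROUP BY genre HAVING COUNT(*) >= 2)

Result:
COUNT(*)
--------
3       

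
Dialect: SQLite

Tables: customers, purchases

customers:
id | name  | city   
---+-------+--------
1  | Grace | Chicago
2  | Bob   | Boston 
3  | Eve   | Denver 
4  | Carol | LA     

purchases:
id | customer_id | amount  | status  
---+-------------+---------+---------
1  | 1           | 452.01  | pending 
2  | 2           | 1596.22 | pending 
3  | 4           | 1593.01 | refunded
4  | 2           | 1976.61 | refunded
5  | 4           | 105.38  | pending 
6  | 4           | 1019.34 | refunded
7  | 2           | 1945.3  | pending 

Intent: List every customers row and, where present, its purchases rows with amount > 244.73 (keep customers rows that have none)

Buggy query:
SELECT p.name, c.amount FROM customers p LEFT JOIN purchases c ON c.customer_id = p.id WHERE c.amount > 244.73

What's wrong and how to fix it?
Bug: A WHERE condition on the right-hand table after LEFT JOIN drops unmatched parents

Fix: Put 'c.amount > 244.73' in the JOIN's ON clause instead of WHERE

Corrected query:
SELECT p.name, c.amount FROM customers p LEFT JOIN purchases c ON c.customer_id = p.id AND c.amount > 244.73

Result:
name  | amount 
------+--------
Grace | 452.01 
Bob   | 1596.22
Bob   | 1945.3 
Bob   | 1976.61
Eve   | NULL   
Carol | 1019.34
Carol | 1593.01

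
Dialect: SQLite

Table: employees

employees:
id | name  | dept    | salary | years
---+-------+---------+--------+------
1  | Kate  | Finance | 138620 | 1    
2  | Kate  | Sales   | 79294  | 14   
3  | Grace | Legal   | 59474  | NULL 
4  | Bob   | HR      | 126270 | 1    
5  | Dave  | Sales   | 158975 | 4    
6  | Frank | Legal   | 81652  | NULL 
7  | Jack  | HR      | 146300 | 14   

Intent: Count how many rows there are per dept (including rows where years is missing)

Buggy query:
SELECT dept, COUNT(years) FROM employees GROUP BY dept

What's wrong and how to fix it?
Bug: COUNT(years) skips NULLs, so groups with missing years are undercounted

Fix: Use COUNT(*) to count all rows regardless of NULL

Corrected query:
SELECT dept, COUNT(*) FROM employees GROUP BY dept

Result:
dept    | COUNT(*)
--------+---------
Finance | 1       
HR      | 2       
Legal   | 2       
Sales   | 2       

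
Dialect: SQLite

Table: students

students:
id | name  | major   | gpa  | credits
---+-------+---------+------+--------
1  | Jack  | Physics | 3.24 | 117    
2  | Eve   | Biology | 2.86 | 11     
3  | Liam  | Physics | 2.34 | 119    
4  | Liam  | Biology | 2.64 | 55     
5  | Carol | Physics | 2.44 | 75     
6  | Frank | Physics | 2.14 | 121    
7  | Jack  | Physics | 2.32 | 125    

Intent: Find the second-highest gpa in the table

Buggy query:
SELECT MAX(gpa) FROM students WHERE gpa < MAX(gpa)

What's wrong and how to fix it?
Bug: MAX(gpa) on the right of the comparison is an aggregate-in-WHERE error

Fix: Put the inner MAX in a scalar subquery

Corrected query:
SELECT MAX(gpa) FROM students WHERE gpa < (SELECT MAX(gpa) FROM students)

Result:
MAX(gpa)
--------
2.86    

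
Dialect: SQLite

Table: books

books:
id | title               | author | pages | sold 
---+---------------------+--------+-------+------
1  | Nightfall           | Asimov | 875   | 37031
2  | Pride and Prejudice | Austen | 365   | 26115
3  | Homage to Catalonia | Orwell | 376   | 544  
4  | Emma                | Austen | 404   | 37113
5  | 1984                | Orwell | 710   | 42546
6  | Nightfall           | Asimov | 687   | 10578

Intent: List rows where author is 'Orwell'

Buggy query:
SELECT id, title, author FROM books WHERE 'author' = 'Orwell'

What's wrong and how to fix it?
Bug: Single quotes denote string literals in SQL; the column name is being compared as a constant string

Fix: Reference the column as author without single quotes

Corrected query:
SELECT id, title, author FROM books WHERE author = 'Orwell'

Result:
id | title               | author
---+---------------------+-------
3  | Homage to Catalonia | Orwell
5  | 1984                | Orwell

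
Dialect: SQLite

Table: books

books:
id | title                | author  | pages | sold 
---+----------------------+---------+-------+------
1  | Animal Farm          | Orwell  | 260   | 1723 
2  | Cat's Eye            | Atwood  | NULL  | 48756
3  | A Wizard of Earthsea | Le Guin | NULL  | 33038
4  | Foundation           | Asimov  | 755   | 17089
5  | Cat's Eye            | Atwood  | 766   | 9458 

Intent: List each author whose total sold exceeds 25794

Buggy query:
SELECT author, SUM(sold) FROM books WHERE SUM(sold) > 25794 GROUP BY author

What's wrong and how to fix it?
Bug: SUM(sold) is an aggregate, but WHERE filters rows before aggregation

Fix: Move the aggregate condition to a HAVING clause

Corrected query:
SELECT author, SUM(sold) FROM books GROUP BY author HAVING SUM(sold) > 25794

Result:
author  | SUM(sold)
--------+----------
Atwood  | 58214    
Le Guin | 33038    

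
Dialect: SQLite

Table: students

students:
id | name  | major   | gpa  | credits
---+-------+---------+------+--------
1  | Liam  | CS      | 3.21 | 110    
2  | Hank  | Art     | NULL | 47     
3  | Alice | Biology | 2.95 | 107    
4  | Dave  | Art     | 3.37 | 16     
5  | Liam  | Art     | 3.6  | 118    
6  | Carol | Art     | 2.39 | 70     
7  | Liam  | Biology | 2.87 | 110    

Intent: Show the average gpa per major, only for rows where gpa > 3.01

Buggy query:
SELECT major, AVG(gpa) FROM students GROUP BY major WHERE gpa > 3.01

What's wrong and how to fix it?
Bug: WHERE cannot follow GROUP BY

Fix: Move the WHERE clause before GROUP BY

Corrected query:
SELECT major, AVG(gpa) FROM students WHERE gpa > 3.01 GROUP BY major

Result:
major | AVG(gpa)
------+---------
Art   | 3.485   
CS    | 3.21    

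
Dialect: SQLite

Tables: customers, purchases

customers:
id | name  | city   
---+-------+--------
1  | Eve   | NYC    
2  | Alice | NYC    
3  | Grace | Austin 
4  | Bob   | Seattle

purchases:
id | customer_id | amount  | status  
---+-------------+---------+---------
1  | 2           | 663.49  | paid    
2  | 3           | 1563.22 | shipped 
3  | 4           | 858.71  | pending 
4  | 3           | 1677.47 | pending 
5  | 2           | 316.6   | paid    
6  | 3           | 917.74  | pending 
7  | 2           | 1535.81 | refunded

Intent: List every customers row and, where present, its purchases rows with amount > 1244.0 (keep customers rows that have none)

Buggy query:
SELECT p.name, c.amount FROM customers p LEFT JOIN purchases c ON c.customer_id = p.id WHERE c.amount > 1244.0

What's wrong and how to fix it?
Bug: A WHERE condition on the right-hand table after LEFT JOIN drops unmatched parents

Fix: Move the right-table condition into the ON clause so unmatched parents are kept

Corrected query:
SELECT p.name, c.amount FROM customers p LEFT JOIN purchases c ON c.customer_id = p.id AND c.amount > 1244.0

Result:
name  | amount 
------+--------
Eve   | NULL   
Alice | 1535.81
Grace | 1563.22
Grace | 1677.47
Bob   | NULL   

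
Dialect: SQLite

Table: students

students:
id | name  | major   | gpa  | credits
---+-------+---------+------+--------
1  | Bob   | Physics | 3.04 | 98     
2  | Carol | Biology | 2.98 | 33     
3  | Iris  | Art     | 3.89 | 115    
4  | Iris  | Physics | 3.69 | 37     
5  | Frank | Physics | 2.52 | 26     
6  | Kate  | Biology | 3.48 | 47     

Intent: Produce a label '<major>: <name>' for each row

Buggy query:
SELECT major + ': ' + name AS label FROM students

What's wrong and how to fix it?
Bug: SQLite uses || for string concatenation; + coerces text to numbers (yielding 0)

Fix: Use the || operator for string concatenation

Corrected query:
SELECT major || ': ' || name AS label FROM students

Result:
label         
--------------
Physics: Bob  
Biology: Carol
Art: Iris     
Physics: Iris 
Physics: Frank
Biology: Kate 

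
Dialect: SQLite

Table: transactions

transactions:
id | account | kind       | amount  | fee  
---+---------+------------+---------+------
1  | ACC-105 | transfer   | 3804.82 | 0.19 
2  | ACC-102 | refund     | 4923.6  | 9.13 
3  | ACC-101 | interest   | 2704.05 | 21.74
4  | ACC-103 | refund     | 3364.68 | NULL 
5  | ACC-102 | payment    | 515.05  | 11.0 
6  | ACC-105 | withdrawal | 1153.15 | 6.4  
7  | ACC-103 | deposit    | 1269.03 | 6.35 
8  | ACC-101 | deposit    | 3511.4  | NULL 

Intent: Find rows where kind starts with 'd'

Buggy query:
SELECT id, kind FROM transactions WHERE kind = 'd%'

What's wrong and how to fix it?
Bug: '=' compares the literal string including the % character; pattern matching needs LIKE

Fix: Use LIKE for wildcard pattern matching

Corrected query:
SELECT id, kind FROM transactions WHERE kind LIKE 'd%'

Result:
id | kind   
---+--------
7  | deposit
8  | deposit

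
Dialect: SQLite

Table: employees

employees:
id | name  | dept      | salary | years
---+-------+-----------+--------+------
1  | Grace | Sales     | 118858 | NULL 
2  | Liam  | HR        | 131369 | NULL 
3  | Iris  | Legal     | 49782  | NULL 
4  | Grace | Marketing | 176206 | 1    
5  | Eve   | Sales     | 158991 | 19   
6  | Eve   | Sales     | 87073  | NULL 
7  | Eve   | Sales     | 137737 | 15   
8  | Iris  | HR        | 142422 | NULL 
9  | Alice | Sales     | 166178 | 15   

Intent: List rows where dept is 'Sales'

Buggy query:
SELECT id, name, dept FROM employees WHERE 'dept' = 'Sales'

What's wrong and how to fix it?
Bug: 'dept' in single quotes is a string literal, not the column; the comparison is literal-vs-literal and never true

Fix: Reference the column as dept without single quotes

Corrected query:
SELECT id, name, dept FROM employees WHERE dept = 'Sales'

Result:
id | name  | dept 
---+-------+------
1  | Grace | Sales
5  | Eve   | Sales
6  | Eve   | Sales
7  | Eve   | Sales
9  | Alice | Sales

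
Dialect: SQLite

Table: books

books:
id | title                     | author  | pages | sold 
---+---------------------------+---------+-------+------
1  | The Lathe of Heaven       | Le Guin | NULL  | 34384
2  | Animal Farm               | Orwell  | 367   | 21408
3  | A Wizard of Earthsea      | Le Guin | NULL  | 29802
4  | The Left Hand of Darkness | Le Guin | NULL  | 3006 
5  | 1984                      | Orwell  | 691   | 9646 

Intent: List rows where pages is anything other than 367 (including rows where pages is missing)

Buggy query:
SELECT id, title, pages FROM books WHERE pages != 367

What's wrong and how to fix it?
Bug: Inequality against NULL is unknown, not true; rows with NULL are dropped

Fix: Add an explicit OR pages IS NULL to include the missing-value rows

Corrected query:
SELECT id, title, pages FROM books WHERE pages != 367 OR pages IS NULL

Result:
id | title                     | pages
---+---------------------------+------
1  | The Lathe of Heaven       | NULL 
3  | A Wizard of Earthsea      | NULL 
4  | The Left Hand of Darkness | NULL 
5  | 1984                      | 691  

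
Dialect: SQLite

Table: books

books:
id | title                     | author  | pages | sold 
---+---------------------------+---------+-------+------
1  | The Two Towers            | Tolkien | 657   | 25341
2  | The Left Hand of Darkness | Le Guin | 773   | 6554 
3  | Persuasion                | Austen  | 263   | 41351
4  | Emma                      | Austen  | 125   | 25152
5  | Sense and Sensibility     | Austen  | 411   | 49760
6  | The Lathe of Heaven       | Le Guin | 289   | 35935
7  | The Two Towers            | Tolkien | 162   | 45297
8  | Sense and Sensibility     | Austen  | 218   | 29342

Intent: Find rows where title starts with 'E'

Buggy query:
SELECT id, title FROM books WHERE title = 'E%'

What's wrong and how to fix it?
Bug: Wildcards only work with LIKE; '=' treats '%' as a literal character

Fix: Use LIKE for wildcard pattern matching

Corrected query:
SELECT id, title FROM books WHERE title LIKE 'E%'

Result:
id | title
---+------
4  | Emma 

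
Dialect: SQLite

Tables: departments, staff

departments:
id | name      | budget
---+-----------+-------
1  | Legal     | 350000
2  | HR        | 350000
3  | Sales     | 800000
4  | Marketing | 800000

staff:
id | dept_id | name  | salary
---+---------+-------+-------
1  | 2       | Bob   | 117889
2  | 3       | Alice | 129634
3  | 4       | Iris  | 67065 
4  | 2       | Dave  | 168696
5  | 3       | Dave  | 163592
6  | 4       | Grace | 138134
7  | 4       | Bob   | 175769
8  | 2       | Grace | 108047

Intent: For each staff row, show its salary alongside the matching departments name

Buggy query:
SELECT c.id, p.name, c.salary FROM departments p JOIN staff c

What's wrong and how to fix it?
Bug: Missing join condition: each staff row is matched to all departments rows instead of just its own

Fix: Specify the join condition linking the foreign key to the parent id

Corrected query:
SELECT c.id, p.name, c.salary FROM departments p JOIN staff c ON c.dept_id = p.id

Result:
id | name      | salary
---+-----------+-------
1  | HR        | 117889
2  | Sales     | 129634
3  | Marketing | 67065 
4  | HR        | 168696
5  | Sales     | 163592
6  | Marketing | 138134
7  | Marketing | 175769
8  | HR        | 108047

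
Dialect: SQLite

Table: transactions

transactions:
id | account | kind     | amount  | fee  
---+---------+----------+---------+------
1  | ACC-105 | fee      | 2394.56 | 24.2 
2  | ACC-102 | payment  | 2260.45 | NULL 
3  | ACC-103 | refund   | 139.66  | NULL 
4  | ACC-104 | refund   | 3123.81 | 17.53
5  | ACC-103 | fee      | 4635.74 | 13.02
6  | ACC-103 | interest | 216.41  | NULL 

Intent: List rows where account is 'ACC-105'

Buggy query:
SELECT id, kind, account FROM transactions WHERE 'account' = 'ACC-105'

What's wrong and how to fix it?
Bug: 'account' in single quotes is a string literal, not the column; the comparison is literal-vs-literal and never true

Fix: Remove the quotes around the column name (or use double quotes for an identifier)

Corrected query:
SELECT id, kind, account FROM transactions WHERE account = 'ACC-105'

Result:
id | kind | account
---+------+--------
1  | fee  | ACC-105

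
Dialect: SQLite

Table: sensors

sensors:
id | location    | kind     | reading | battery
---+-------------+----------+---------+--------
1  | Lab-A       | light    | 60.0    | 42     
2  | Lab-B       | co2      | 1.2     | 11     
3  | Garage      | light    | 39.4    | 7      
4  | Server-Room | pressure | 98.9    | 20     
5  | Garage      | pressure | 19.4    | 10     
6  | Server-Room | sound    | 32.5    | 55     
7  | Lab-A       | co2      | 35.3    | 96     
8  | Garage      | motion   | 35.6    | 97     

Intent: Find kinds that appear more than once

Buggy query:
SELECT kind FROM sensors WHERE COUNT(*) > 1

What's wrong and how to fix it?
Bug: WHERE can't reference COUNT(*); aggregates are computed after WHERE

Fix: Group first, then use HAVING for the count condition

Corrected query:
SELECT kind FROM sensors GROUP BY kind HAVING COUNT(*) > 1

Result:
kind    
--------
co2     
light   
pressure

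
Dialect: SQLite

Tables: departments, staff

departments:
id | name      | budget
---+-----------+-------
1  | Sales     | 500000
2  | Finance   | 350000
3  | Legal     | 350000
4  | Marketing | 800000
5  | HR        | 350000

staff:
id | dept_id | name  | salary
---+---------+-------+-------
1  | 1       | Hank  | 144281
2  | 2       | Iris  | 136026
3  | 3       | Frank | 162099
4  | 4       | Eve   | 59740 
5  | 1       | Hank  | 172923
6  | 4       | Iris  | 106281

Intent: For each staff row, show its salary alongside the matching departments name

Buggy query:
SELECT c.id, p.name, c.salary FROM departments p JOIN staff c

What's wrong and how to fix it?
Bug: JOIN with no ON clause produces a cartesian product; every staff row pairs with every departments row

Fix: Add ON c.dept_id = p.id to the JOIN

Corrected query:
SELECT c.id, p.name, c.salary FROM departments p JOIN staff c ON c.dept_id = p.id

Result:
id | name      | salary
---+-----------+-------
1  | Sales     | 144281
2  | Finance   | 136026
3  | Legal     | 162099
4  | Marketing | 59740 
5  | Sales     | 172923
6  | Marketing | 106281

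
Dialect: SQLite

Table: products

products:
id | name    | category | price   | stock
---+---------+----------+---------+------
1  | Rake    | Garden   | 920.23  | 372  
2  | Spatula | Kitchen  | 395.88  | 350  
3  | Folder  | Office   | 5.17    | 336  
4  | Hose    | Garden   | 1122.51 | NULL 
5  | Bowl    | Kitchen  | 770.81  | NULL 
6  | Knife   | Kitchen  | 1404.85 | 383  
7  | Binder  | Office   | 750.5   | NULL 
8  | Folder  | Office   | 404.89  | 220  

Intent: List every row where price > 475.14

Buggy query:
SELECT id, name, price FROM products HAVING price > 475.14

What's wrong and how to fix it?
Bug: HAVING filters the output of aggregation, but this query has no GROUP BY and no aggregate functions, so SQLite rejects it (HAVING clause on a non-aggregate query); the condition here is per row

Fix: Replace HAVING with WHERE since the condition applies to individual rows

Corrected query:
SELECT id, name, price FROM products WHERE price > 475.14

Result:
id | name   | price  
---+--------+--------
1  | Rake   | 920.23 
4  | Hose   | 1122.51
5  | Bowl   | 770.81 
6  | Knife  | 1404.85
7  | Binder | 750.5  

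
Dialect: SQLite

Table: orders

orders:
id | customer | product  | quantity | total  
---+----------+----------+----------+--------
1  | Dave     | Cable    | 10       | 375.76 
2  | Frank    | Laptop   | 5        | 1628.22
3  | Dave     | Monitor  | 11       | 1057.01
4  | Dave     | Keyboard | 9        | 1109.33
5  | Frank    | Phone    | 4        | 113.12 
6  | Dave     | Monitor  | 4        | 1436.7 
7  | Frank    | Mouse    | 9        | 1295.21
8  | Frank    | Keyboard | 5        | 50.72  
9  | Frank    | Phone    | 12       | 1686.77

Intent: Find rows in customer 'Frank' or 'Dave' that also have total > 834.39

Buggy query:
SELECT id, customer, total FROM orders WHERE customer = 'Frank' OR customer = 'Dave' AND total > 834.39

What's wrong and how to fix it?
Bug: AND binds tighter than OR, so this parses as customer = 'Frank' OR (customer = 'Dave' AND total > 834.39)

Fix: Add parentheses around the OR so the AND applies to both alternatives

Corrected query:
SELECT id, customer, total FROM orders WHERE (customer = 'Frank' OR customer = 'Dave') AND total > 834.39

Result:
id | customer | total  
---+----------+--------
2  | Frank    | 1628.22
3  | Dave     | 1057.01
4  | Dave     | 1109.33
6  | Dave     | 1436.7 
7  | Frank    | 1295.21
9  | Frank    | 1686.77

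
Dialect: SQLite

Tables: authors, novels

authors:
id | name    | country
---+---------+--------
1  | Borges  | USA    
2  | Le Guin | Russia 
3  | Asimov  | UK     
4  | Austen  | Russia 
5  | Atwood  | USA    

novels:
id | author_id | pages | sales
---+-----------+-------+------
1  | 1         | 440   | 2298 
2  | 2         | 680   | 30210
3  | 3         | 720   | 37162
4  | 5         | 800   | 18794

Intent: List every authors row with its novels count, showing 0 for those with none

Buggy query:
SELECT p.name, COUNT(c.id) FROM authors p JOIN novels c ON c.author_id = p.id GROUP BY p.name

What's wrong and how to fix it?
Bug: INNER JOIN drops authors rows that have no matching novels rows

Fix: Switch to LEFT JOIN to retain unmatched parent rows

Corrected query:
SELECT p.name, COUNT(c.id) FROM authors p LEFT JOIN novels c ON c.author_id = p.id GROUP BY p.name

Result:
name    | COUNT(c.id)
--------+------------
Asimov  | 1          
Atwood  | 1          
Austen  | 0          
Borges  | 1          
Le Guin | 1          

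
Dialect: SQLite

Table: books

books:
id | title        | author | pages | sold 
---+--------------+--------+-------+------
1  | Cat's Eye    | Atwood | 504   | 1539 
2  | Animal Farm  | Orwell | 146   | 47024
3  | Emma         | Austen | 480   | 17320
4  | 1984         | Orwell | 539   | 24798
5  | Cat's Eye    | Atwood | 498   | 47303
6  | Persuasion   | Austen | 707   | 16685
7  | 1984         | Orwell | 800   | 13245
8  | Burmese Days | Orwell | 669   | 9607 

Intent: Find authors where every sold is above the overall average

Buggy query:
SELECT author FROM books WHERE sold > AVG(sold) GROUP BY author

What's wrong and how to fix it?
Bug: WHERE evaluates per row before aggregation, so AVG() is unavailable

Fix: Use a subquery for AVG and a HAVING MIN(...) filter so the condition holds for every row in the group

Corrected query:
SELECT author FROM books GROUP BY author HAVING MIN(sold) > (SELECT AVG(sold) FROM books)

Result:
(no rows)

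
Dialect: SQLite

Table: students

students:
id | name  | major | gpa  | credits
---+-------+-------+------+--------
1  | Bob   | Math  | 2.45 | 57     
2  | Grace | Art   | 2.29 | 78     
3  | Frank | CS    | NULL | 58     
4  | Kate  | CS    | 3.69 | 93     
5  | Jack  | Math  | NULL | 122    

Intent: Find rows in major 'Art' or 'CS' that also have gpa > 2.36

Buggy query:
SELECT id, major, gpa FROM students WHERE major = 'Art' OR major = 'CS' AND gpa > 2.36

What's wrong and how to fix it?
Bug: AND binds tighter than OR, so this parses as major = 'Art' OR (major = 'CS' AND gpa > 2.36)

Fix: Add parentheses around the OR so the AND applies to both alternatives

Corrected query:
SELECT id, major, gpa FROM students WHERE (major = 'Art' OR major = 'CS') AND gpa > 2.36

Result:
id | major | gpa 
---+-------+-----
4  | CS    | 3.69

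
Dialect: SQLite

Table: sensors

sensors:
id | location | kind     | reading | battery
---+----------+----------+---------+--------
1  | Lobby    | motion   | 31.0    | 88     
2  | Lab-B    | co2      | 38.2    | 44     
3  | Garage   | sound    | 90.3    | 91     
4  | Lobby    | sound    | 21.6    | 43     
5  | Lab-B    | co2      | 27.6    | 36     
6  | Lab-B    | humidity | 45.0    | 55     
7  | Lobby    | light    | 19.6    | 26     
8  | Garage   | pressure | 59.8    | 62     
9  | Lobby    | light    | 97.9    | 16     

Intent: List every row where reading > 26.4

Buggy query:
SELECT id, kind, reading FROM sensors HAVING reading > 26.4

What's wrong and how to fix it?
Bug: This is a non-aggregate query (no GROUP BY, no aggregates), so in SQLite the HAVING clause is invalid here; a row-level condition belongs in WHERE

Fix: Use WHERE for row-level filtering

Corrected query:
SELECT id, kind, reading FROM sensors WHERE reading > 26.4

Result:
id | kind     | reading
---+----------+--------
1  | motion   | 31     
2  | co2      | 38.2   
3  | sound    | 90.3   
5  | co2      | 27.6   
6  | humidity | 45     
8  | pressure | 59.8   
9  | light    | 97.9   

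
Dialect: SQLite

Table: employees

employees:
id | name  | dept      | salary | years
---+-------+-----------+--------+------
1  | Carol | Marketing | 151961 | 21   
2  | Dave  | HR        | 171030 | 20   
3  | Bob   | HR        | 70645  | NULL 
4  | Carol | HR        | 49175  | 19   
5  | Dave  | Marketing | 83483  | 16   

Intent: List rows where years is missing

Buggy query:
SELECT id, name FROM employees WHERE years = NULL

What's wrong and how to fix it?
Bug: Comparing to NULL with '=' never matches; NULL = NULL is unknown, not true

Fix: Use IS NULL to test for NULL

Corrected query:
SELECT id, name FROM employees WHERE years IS NULL

Result:
id | name
---+-----
3  | Bob 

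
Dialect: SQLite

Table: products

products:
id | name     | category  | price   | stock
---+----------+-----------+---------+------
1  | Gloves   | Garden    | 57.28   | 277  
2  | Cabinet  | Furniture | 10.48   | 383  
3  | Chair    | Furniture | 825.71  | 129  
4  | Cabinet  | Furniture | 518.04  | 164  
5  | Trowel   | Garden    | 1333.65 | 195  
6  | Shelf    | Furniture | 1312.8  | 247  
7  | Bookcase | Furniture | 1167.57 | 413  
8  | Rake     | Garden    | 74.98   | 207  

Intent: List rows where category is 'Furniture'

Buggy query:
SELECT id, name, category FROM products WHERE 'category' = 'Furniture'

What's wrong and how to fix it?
Bug: Single quotes denote string literals in SQL; the column name is being compared as a constant string

Fix: Remove the quotes around the column name (or use double quotes for an identifier)

Corrected query:
SELECT id, name, category FROM products WHERE category = 'Furniture'

Result:
id | name     | category 
---+----------+----------
2  | Cabinet  | Furniture
3  | Chair    | Furniture
4  | Cabinet  | Furniture
6  | Shelf    | Furniture
7  | Bookcase | Furniture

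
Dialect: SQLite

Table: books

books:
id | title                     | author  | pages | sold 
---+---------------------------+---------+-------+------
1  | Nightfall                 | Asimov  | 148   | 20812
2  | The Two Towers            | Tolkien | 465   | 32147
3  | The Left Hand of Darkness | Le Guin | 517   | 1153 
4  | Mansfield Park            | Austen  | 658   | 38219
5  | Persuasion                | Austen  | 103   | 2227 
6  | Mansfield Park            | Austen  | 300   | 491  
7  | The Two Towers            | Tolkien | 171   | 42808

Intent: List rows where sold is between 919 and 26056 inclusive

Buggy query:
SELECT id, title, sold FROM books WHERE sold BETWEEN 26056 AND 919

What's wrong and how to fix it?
Bug: BETWEEN expects the lower bound first; with 26056 AND 919 the range is empty

Fix: Write BETWEEN 919 AND 26056

Corrected query:
SELECT id, title, sold FROM books WHERE sold BETWEEN 919 AND 26056

Result:
id | title                     | sold 
---+---------------------------+------
1  | Nightfall                 | 20812
3  | The Left Hand of Darkness | 1153 
5  | Persuasion                | 2227 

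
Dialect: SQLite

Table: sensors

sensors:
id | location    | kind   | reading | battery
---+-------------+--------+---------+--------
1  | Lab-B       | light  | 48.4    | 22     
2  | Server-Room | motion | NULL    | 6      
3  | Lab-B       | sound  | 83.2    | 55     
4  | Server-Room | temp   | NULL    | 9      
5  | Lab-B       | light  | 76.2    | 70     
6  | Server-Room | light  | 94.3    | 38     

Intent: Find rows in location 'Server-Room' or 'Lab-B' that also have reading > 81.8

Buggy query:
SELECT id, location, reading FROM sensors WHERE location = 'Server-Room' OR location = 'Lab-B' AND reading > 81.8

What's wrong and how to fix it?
Bug: Without parentheses, AND is evaluated before OR, so the reading filter only applies to the 'Lab-B' branch

Fix: Add parentheses around the OR so the AND applies to both alternatives

Corrected query:
SELECT id, location, reading FROM sensors WHERE (location = 'Server-Room' OR location = 'Lab-B') AND reading > 81.8

Result:
id | location    | reading
---+-------------+--------
3  | Lab-B       | 83.2   
6  | Server-Room | 94.3   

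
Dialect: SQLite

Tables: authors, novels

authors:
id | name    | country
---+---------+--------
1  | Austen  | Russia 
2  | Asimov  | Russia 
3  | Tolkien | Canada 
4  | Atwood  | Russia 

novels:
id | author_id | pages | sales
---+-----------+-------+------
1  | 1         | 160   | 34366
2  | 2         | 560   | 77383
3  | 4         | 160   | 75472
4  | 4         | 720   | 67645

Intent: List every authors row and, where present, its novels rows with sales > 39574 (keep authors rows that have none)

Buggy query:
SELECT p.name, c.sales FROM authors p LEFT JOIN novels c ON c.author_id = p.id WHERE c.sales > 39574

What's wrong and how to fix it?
Bug: Filtering c.sales in WHERE discards the NULL rows produced by LEFT JOIN, turning it into an inner join

Fix: Move the right-table condition into the ON clause so unmatched parents are kept

Corrected query:
SELECT p.name, c.sales FROM authors p LEFT JOIN novels c ON c.author_id = p.id AND c.sales > 39574

Result:
name    | sales
--------+------
Austen  | NULL 
Asimov  | 77383
Tolkien | NULL 
Atwood  | 67645
Atwood  | 75472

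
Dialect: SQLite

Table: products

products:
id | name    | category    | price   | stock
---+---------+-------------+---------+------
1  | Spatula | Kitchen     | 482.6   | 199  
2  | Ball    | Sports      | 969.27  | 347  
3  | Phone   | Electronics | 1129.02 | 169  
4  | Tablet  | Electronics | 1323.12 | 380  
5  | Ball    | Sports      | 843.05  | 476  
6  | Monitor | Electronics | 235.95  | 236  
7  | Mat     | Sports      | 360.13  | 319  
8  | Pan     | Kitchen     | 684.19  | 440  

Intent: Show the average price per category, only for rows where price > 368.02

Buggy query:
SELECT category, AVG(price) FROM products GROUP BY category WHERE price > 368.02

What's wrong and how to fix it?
Bug: WHERE cannot follow GROUP BY

Fix: Move the WHERE clause before GROUP BY

Corrected query:
SELECT category, AVG(price) FROM products WHERE price > 368.02 GROUP BY category

Result:
category    | AVG(price)
------------+-----------
Electronics | 1226.07   
Kitchen     | 583.395   
Sports      | 906.16    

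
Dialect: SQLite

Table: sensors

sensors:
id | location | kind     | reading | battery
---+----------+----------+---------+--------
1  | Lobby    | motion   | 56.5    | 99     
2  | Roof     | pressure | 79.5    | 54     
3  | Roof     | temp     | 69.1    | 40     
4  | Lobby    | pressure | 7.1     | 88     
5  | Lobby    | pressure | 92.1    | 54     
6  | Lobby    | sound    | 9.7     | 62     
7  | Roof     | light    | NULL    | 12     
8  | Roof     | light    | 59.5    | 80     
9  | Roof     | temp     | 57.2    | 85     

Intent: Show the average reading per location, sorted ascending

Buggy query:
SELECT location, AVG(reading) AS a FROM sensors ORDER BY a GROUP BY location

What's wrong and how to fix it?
Bug: GROUP BY must precede ORDER BY

Fix: Move ORDER BY to the end, after GROUP BY

Corrected query:
SELECT location, AVG(reading) AS a FROM sensors GROUP BY location ORDER BY a

Result:
location | a     
---------+-------
Lobby    | 41.35 
Roof     | 66.325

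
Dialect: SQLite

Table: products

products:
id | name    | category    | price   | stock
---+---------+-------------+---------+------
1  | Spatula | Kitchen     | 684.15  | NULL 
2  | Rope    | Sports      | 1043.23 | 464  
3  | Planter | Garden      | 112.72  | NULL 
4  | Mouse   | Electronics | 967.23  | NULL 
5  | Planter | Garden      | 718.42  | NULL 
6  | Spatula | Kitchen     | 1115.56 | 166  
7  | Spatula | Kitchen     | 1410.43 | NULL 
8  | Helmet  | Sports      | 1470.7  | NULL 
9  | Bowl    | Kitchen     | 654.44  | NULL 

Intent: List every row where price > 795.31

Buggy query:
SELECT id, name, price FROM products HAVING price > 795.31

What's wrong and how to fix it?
Bug: HAVING filters the output of aggregation, but this query has no GROUP BY and no aggregate functions, so SQLite rejects it (HAVING clause on a non-aggregate query); the condition here is per row

Fix: Replace HAVING with WHERE since the condition applies to individual rows

Corrected query:
SELECT id, name, price FROM products WHERE price > 795.31

Result:
id | name    | price  
---+---------+--------
2  | Rope    | 1043.23
4  | Mouse   | 967.23 
6  | Spatula | 1115.56
7  | Spatula | 1410.43
8  | Helmet  | 1470.7 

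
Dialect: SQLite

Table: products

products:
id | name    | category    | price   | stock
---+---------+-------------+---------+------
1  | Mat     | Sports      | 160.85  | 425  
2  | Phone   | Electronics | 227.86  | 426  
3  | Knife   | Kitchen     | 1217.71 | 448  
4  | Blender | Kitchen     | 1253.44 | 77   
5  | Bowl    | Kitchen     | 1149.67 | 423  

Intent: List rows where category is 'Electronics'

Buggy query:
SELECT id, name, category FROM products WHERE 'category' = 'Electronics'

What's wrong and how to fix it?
Bug: 'category' in single quotes is a string literal, not the column; the comparison is literal-vs-literal and never true

Fix: Remove the quotes around the column name (or use double quotes for an identifier)

Corrected query:
SELECT id, name, category FROM products WHERE category = 'Electronics'

Result:
id | name  | category   
---+-------+------------
2  | Phone | Electronics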